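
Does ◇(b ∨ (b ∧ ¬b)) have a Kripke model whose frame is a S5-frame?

1. ◇(b ∨ (b ∧ ¬b)), 0
2. b ∨ (b ∧ ¬b), 1
3. b, 1
Accessibility: 0R0, 0R1, 1R0, 1R1

Yes, satisfiable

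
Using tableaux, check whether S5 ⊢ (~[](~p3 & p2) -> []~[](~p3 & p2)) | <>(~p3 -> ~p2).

Yes, valid

Tableau for the negation ~((~[](~p3 & p2) -> []~[](~p3 & p2)) | <>(~p3 -> ~p2)):
1. ~((~[](~p3 & p2) -> []~[](~p3 & p2)) | <>(~p3 -> ~p2)), w0
2. ~(~[](~p3 & p2) -> []~[](~p3 & p2)), w0
3. ~<>(~p3 -> ~p2), w0
4. ~[](~p3 & p2), w0
5. ~[]~[](~p3 & p2), w0
6. ~(~p3 -> ~p2), w0
7. ~p3, w0
8. p2, w0
9. ~(~p3 & p2), w1
10. ~(~p3 -> ~p2), w1
11. ~p3, w1
12. p2, w1
13. ~p2, w1
Accessibility: w0Rw0, w0Rw1, w1Rw0, w1Rw1
Branch closes: p2 and ~p2 both at w1.
All branches of the negation close; one closing branch shown above.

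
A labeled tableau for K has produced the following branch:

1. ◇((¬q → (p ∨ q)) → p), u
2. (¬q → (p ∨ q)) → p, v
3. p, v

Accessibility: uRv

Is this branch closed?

Not closed

No atom appears with both signs at the same world.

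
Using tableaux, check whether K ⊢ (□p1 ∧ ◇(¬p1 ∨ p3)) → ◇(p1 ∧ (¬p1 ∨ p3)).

Tableau for the negation ¬((□p1 ∧ ◇(¬p1 ∨ p3)) → ◇(p1 ∧ (¬p1 ∨ p3))):
1. ¬((□p1 ∧ ◇(¬p1 ∨ p3)) → ◇(p1 ∧ (¬p1 ∨ p3))), w0
2. □p1 ∧ ◇(¬p1 ∨ p3), w0   [¬→-rule on 1]
3. ¬◇(p1 ∧ (¬p1 ∨ p3)), w0   [¬→-rule on 1]
4. □p1, w0   [∧-rule on 2]
5. ◇(¬p1 ∨ p3), w0   [∧-rule on 2]
6. ¬p1 ∨ p3, w1   [◇-rule on 5: fresh world w1, w0Rw1]
7. ¬(p1 ∧ (¬p1 ∨ p3)), w1   [¬◇-rule on 3 via w0Rw1]
8. p1, w1   [□-rule on 4 via w0Rw1]
9. p3, w1   [∨-rule on 6 (branches; this branch)]
10. ¬(¬p1 ∨ p3), w1   [¬∧-rule on 7 (branches; this branch)]
11. ¬p3, w1   [¬∨-rule on 10]
Accessibility: w0Rw1
Branch closes: p3 and ¬p3 both at w1.
Every branch of the negation's tableau closes; the branch above is one of them.

Yes, valid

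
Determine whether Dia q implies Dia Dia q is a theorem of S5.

Yes, valid

Tableau for the negation not (Dia q implies Dia Dia q):
1. not (Dia q implies Dia Dia q), u
2. Dia q, u
3. not Dia Dia q, u
4. not Dia q, u
5. not q, u
6. q, v
7. not Dia q, v
8. not q, v
Accessibility: uRu, uRv, vRu, vRv
Branch closes: q and not q both at v.
Every branch of the negation's tableau closes; the branch above is one of them.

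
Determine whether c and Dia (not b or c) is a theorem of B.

No, not valid

Tableau for the negation not (c and Dia (not b or c)):
1. not (c and Dia (not b or c)), u
2. not Dia (not b or c), u
3. not (not b or c), u
4. b, u
5. not c, u
Accessibility: uRu
The negation has an open branch (countermodel exists).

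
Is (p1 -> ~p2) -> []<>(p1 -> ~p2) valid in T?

Not valid

Tableau for the negation ~((p1 -> ~p2) -> []<>(p1 -> ~p2)):
1. ~((p1 -> ~p2) -> []<>(p1 -> ~p2)), w0
2. p1 -> ~p2, w0   [~->-rule on 1]
3. ~[]<>(p1 -> ~p2), w0   [~->-rule on 1]
4. ~p2, w0   [->-rule on 2 (branches; this branch)]
5. ~<>(p1 -> ~p2), w1   [~[]-rule on 3: fresh world w1, w0Rw1]
6. ~(p1 -> ~p2), w1   [~<>-rule on 5 via w1Rw1]
7. p1, w1   [~->-rule on 6]
8. p2, w1   [~->-rule on 6]
Accessibility: w0Rw0, w0Rw1, w1Rw1
The negation has an open branch (countermodel exists).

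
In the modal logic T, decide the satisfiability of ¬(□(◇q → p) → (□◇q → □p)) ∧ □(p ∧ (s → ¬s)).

Unsatisfiable (every branch closes)

1. ¬(□(◇q → p) → (□◇q → □p)) ∧ □(p ∧ (s → ¬s)), 0
2. ¬(□(◇q → p) → (□◇q → □p)), 0
3. □(p ∧ (s → ¬s)), 0
4. □(◇q → p), 0
5. ¬(□◇q → □p), 0
6. □◇q, 0
7. ¬□p, 0
8. p ∧ (s → ¬s), 0
9. p, 0
10. s → ¬s, 0
11. ◇q → p, 0
12. ◇q, 0
13. ¬s, 0
14. ¬◇q, 0
15. ¬q, 0
16. ¬p, 1
17. p ∧ (s → ¬s), 1
18. p, 1
19. s → ¬s, 1
Accessibility: 0R0, 0R1, 1R1
Branch closes: p and ¬p both at 1.
All branches of the tableau close; one closing branch shown above.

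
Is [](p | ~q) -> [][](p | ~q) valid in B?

No, not valid

Tableau for the negation ~([](p | ~q) -> [][](p | ~q)):
1. ~([](p | ~q) -> [][](p | ~q)), u
2. [](p | ~q), u   [~->-rule on 1]
3. ~[][](p | ~q), u   [~->-rule on 1]
4. p | ~q, u   [[]-rule on 2 via uRu]
5. ~q, u   [|-rule on 4 (branches; this branch)]
6. ~[](p | ~q), v   [~[]-rule on 3: fresh world v, uRv]
7. p | ~q, v   [[]-rule on 2 via uRv]
8. ~q, v   [|-rule on 7 (branches; this branch)]
9. ~(p | ~q), w   [~[]-rule on 6: fresh world w, vRw]
10. ~p, w   [~|-rule on 9]
11. q, w   [~|-rule on 9]
Accessibility: uRu, uRv, vRu, vRv, vRw, wRv, wRw
The negation has an open branch (countermodel exists).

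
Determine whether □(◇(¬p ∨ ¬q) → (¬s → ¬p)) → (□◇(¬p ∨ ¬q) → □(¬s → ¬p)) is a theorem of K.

Tableau for the negation ¬(□(◇(¬p ∨ ¬q) → (¬s → ¬p)) → (□◇(¬p ∨ ¬q) → □(¬s → ¬p))):
1. ¬(□(◇(¬p ∨ ¬q) → (¬s → ¬p)) → (□◇(¬p ∨ ¬q) → □(¬s → ¬p))), w0
2. □(◇(¬p ∨ ¬q) → (¬s → ¬p)), w0   [¬→-rule on 1]
3. ¬(□◇(¬p ∨ ¬q) → □(¬s → ¬p)), w0   [¬→-rule on 1]
4. □◇(¬p ∨ ¬q), w0   [¬→-rule on 3]
5. ¬□(¬s → ¬p), w0   [¬→-rule on 3]
6. ¬(¬s → ¬p), w1   [¬□-rule on 5: fresh world w1, w0Rw1]
7. ¬s, w1   [¬→-rule on 6]
8. p, w1   [¬→-rule on 6]
9. ◇(¬p ∨ ¬q) → (¬s → ¬p), w1   [□-rule on 2 via w0Rw1]
10. ◇(¬p ∨ ¬q), w1   [□-rule on 4 via w0Rw1]
11. ¬◇(¬p ∨ ¬q), w1   [→-rule on 9 (branches; this branch)]
12. ¬p ∨ ¬q, w2   [◇-rule on 10: fresh world w2, w1Rw2]
13. ¬(¬p ∨ ¬q), w2   [¬◇-rule on 11 via w1Rw2]
14. p, w2   [¬∨-rule on 13]
15. q, w2   [¬∨-rule on 13]
16. ¬q, w2   [∨-rule on 12 (branches; this branch)]
Accessibility: w0Rw1, w1Rw2
Branch closes: q and ¬q both at w2.
Every branch of the negation's tableau closes; the branch above is one of them.

Valid in K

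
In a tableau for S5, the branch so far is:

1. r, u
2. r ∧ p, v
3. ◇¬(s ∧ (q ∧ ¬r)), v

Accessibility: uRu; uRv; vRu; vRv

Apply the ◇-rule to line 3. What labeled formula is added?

a fresh world w with vRw, and ¬(s ∧ (q ∧ ¬r)) at w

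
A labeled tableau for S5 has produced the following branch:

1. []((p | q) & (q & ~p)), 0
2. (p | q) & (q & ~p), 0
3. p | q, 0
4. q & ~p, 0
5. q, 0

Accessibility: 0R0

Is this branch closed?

No atom appears with both signs at the same world.

Not closed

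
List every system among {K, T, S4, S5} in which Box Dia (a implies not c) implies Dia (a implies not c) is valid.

T-tableau for the negation not (Box Dia (a implies not c) implies Dia (a implies not c)):
1. not (Box Dia (a implies not c) implies Dia (a implies not c)), w0
2. Box Dia (a implies not c), w0
3. not Dia (a implies not c), w0
4. Dia (a implies not c), w0
5. not (a implies not c), w0
6. a, w0
7. c, w0
8. a implies not c, w1
9. Dia (a implies not c), w1
10. not (a implies not c), w1
11. a, w1
12. c, w1
13. not c, w1
Accessibility: w0Rw0, w0Rw1, w1Rw1
Branch closes: c and not c both at w1.
Every branch closes (one shown): valid in T, hence also in S4, S5 (every theorem of T is a theorem of S4 and S5).
K-tableau for the negation not (Box Dia (a implies not c) implies Dia (a implies not c)):
1. not (Box Dia (a implies not c) implies Dia (a implies not c)), w0
2. Box Dia (a implies not c), w0
3. not Dia (a implies not c), w0
Complete open branch: countermodel on a K-frame, so not valid in K.

T, S4, S5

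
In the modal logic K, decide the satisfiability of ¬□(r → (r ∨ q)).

No, unsatisfiable

1. ¬□(r → (r ∨ q)), 0
2. ¬(r → (r ∨ q)), 1   [¬□-rule on 1: fresh world 1, 0R1]
3. r, 1   [¬→-rule on 2]
4. ¬(r ∨ q), 1   [¬→-rule on 2]
5. ¬r, 1   [¬∨-rule on 4]
6. ¬q, 1   [¬∨-rule on 4]
Accessibility: 0R1
Branch closes: r and ¬r both at 1.
(One branch shown.) All branches close.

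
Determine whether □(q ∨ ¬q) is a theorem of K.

Valid

Tableau for the negation ¬□(q ∨ ¬q):
1. ¬□(q ∨ ¬q), w0
2. ¬(q ∨ ¬q), w1
3. ¬q, w1
4. q, w1
Accessibility: w0Rw1
Branch closes: q and ¬q both at w1.
Every branch of the negation's tableau closes; the branch above is one of them.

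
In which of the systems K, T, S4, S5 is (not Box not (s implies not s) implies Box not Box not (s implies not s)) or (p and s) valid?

S4-tableau for the negation not ((not Box not (s implies not s) implies Box not Box not (s implies not s)) or (p and s)):
1. not ((not Box not (s implies not s) implies Box not Box not (s implies not s)) or (p and s)), w0
2. not (not Box not (s implies not s) implies Box not Box not (s implies not s)), w0
3. not (p and s), w0
4. not Box not (s implies not s), w0
5. not Box not Box not (s implies not s), w0
6. not s, w0
7. s implies not s, w1
8. not s, w1
9. Box not (s implies not s), w2
10. not (s implies not s), w2
11. s, w2
Accessibility: w0Rw0, w0Rw1, w0Rw2, w1Rw1, w2Rw2
Complete open branch: countermodel on an S4-frame, so not valid in S4, nor in K, T (the same frame is also a K-frame and a T-frame).
S5-tableau for the negation not ((not Box not (s implies not s) implies Box not Box not (s implies not s)) or (p and s)):
1. not ((not Box not (s implies not s) implies Box not Box not (s implies not s)) or (p and s)), w0
2. not (not Box not (s implies not s) implies Box not Box not (s implies not s)), w0
3. not (p and s), w0
4. not Box not (s implies not s), w0
5. not Box not Box not (s implies not s), w0
6. not p, w0
7. s implies not s, w1
8. not s, w1
9. Box not (s implies not s), w2
10. not (s implies not s), w0
11. s, w0
12. not (s implies not s), w1
13. s, w1
Accessibility: w0Rw0, w0Rw1, w0Rw2, w1Rw0, w1Rw1, w1Rw2, w2Rw0, w2Rw1, w2Rw2
Branch closes: s and not s both at w1.
Every branch closes (one shown): valid in S5.

S5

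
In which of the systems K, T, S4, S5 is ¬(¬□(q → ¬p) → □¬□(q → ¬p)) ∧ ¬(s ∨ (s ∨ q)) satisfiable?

S4-tableau for the formula:
1. ¬(¬□(q → ¬p) → □¬□(q → ¬p)) ∧ ¬(s ∨ (s ∨ q)), 0
2. ¬(¬□(q → ¬p) → □¬□(q → ¬p)), 0
3. ¬(s ∨ (s ∨ q)), 0
4. ¬□(q → ¬p), 0
5. ¬□¬□(q → ¬p), 0
6. ¬s, 0
7. ¬(s ∨ q), 0
8. ¬q, 0
9. ¬(q → ¬p), 1
10. q, 1
11. p, 1
12. □(q → ¬p), 2
13. q → ¬p, 2
14. ¬p, 2
Accessibility: 0R0, 0R1, 0R2, 1R1, 2R2
Complete open branch: satisfiable in S4, hence also in K, T (this S4-model is also a K-model and a T-model).
S5-tableau for the formula:
1. ¬(¬□(q → ¬p) → □¬□(q → ¬p)) ∧ ¬(s ∨ (s ∨ q)), 0
2. ¬(¬□(q → ¬p) → □¬□(q → ¬p)), 0
3. ¬(s ∨ (s ∨ q)), 0
4. ¬□(q → ¬p), 0
5. ¬□¬□(q → ¬p), 0
6. ¬s, 0
7. ¬(s ∨ q), 0
8. ¬q, 0
9. ¬(q → ¬p), 1
10. q, 1
11. p, 1
12. □(q → ¬p), 2
13. q → ¬p, 0
14. q → ¬p, 1
15. q → ¬p, 2
16. ¬p, 0
17. ¬p, 1
Accessibility: 0R0, 0R1, 0R2, 1R0, 1R1, 1R2, 2R0, 2R1, 2R2
Branch closes: p and ¬p both at 1.
Every branch closes (one shown): unsatisfiable in S5.

K, T, S4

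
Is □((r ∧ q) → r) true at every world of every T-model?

Tableau for the negation ¬□((r ∧ q) → r):
1. ¬□((r ∧ q) → r), u
2. ¬((r ∧ q) → r), v
3. r ∧ q, v
4. ¬r, v
5. r, v
6. q, v
Accessibility: uRu, uRv, vRv
Branch closes: r and ¬r both at v.
Every branch of the negation's tableau closes; the branch above is one of them.

Valid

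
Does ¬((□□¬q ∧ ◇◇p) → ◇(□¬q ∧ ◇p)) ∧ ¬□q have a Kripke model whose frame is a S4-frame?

No, unsatisfiable

1. ¬((□□¬q ∧ ◇◇p) → ◇(□¬q ∧ ◇p)) ∧ ¬□q, w0
2. ¬((□□¬q ∧ ◇◇p) → ◇(□¬q ∧ ◇p)), w0
3. ¬□q, w0
4. □□¬q ∧ ◇◇p, w0
5. ¬◇(□¬q ∧ ◇p), w0
6. □□¬q, w0
7. ◇◇p, w0
8. ¬(□¬q ∧ ◇p), w0
9. □¬q, w0
10. ¬q, w0
11. ¬◇p, w0
12. ¬p, w0
13. ¬q, w1
14. ¬(□¬q ∧ ◇p), w1
15. □¬q, w1
16. ¬p, w1
17. ¬◇p, w1
18. ◇p, w2
19. ¬(□¬q ∧ ◇p), w2
20. □¬q, w2
21. ¬q, w2
22. ¬p, w2
23. ¬◇p, w2
24. p, w3
25. ¬(□¬q ∧ ◇p), w3
26. □¬q, w3
27. ¬q, w3
28. ¬p, w3
Accessibility: w0Rw0, w0Rw1, w0Rw2, w0Rw3, w1Rw1, w2Rw2, w2Rw3, w3Rw3
Branch closes: p and ¬p both at w3.
Every branch closes; the branch above is one of them.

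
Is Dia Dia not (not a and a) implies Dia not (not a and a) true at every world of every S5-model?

Valid

Tableau for the negation not (Dia Dia not (not a and a) implies Dia not (not a and a)):
1. not (Dia Dia not (not a and a) implies Dia not (not a and a)), 0
2. Dia Dia not (not a and a), 0
3. not Dia not (not a and a), 0
4. not a and a, 0
5. not a, 0
6. a, 0
Accessibility: 0R0
Branch closes: a and not a both at 0.
Every branch of the negation's tableau closes; the branch above is one of them.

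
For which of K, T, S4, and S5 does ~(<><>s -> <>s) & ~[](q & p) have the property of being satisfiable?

S4-tableau for the formula:
1. ~(<><>s -> <>s) & ~[](q & p), 0
2. ~(<><>s -> <>s), 0   [&-rule on 1]
3. ~[](q & p), 0   [&-rule on 1]
4. <><>s, 0   [~->-rule on 2]
5. ~<>s, 0   [~->-rule on 2]
6. ~s, 0   [~<>-rule on 5 via 0R0]
7. ~(q & p), 1   [~[]-rule on 3: fresh world 1, 0R1]
8. ~s, 1   [~<>-rule on 5 via 0R1]
9. ~p, 1   [~&-rule on 7 (branches; this branch)]
10. <>s, 2   [<>-rule on 4: fresh world 2, 0R2]
11. ~s, 2   [~<>-rule on 5 via 0R2]
12. s, 3   [<>-rule on 10: fresh world 3, 2R3]
13. ~s, 3   [~<>-rule on 5 via 0R3]
Accessibility: 0R0, 0R1, 0R2, 0R3, 1R1, 2R2, 2R3, 3R3
Branch closes: s and ~s both at 3.
Every branch closes (one shown): unsatisfiable in S4, hence also in S5 (every S5-frame is an S4-frame).
T-tableau for the formula:
1. ~(<><>s -> <>s) & ~[](q & p), 0
2. ~(<><>s -> <>s), 0   [&-rule on 1]
3. ~[](q & p), 0   [&-rule on 1]
4. <><>s, 0   [~->-rule on 2]
5. ~<>s, 0   [~->-rule on 2]
6. ~s, 0   [~<>-rule on 5 via 0R0]
7. ~(q & p), 1   [~[]-rule on 3: fresh world 1, 0R1]
8. ~s, 1   [~<>-rule on 5 via 0R1]
9. ~p, 1   [~&-rule on 7 (branches; this branch)]
10. <>s, 2   [<>-rule on 4: fresh world 2, 0R2]
11. ~s, 2   [~<>-rule on 5 via 0R2]
12. s, 3   [<>-rule on 10: fresh world 3, 2R3]
Accessibility: 0R0, 0R1, 0R2, 1R1, 2R2, 2R3, 3R3
Complete open branch: satisfiable in T, hence also in K (this T-model is also a K-model).

K, T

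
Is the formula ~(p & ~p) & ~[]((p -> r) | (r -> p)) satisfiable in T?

Unsatisfiable

1. ~(p & ~p) & ~[]((p -> r) | (r -> p)), w0
2. ~(p & ~p), w0   [&-rule on 1]
3. ~[]((p -> r) | (r -> p)), w0   [&-rule on 1]
4. p, w0   [~&-rule on 2 (branches; this branch)]
5. ~((p -> r) | (r -> p)), w1   [~[]-rule on 3: fresh world w1, w0Rw1]
6. ~(p -> r), w1   [~|-rule on 5]
7. ~(r -> p), w1   [~|-rule on 5]
8. p, w1   [~->-rule on 6]
9. ~r, w1   [~->-rule on 6]
10. r, w1   [~->-rule on 7]
11. ~p, w1   [~->-rule on 7]
Accessibility: w0Rw0, w0Rw1, w1Rw1
Branch closes: r and ~r both at w1.
(One branch shown.) All branches close.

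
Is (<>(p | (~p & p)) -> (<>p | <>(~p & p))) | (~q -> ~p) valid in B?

Tableau for the negation ~((<>(p | (~p & p)) -> (<>p | <>(~p & p))) | (~q -> ~p)):
1. ~((<>(p | (~p & p)) -> (<>p | <>(~p & p))) | (~q -> ~p)), w0
2. ~(<>(p | (~p & p)) -> (<>p | <>(~p & p))), w0   [~|-rule on 1]
3. ~(~q -> ~p), w0   [~|-rule on 1]
4. <>(p | (~p & p)), w0   [~->-rule on 2]
5. ~(<>p | <>(~p & p)), w0   [~->-rule on 2]
6. ~q, w0   [~->-rule on 3]
7. p, w0   [~->-rule on 3]
8. ~<>p, w0   [~|-rule on 5]
9. ~<>(~p & p), w0   [~|-rule on 5]
10. ~p, w0   [~<>-rule on 8 via w0Rw0]
Accessibility: w0Rw0
Branch closes: p and ~p both at w0.
All branches of the negation close; one closing branch shown above.

Valid in B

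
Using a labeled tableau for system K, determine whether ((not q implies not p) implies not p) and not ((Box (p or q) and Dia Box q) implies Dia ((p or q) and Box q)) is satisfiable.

Unsatisfiable (every branch closes)

1. ((not q implies not p) implies not p) and not ((Box (p or q) and Dia Box q) implies Dia ((p or q) and Box q)), u
2. (not q implies not p) implies not p, u   [and-rule on 1]
3. not ((Box (p or q) and Dia Box q) implies Dia ((p or q) and Box q)), u   [and-rule on 1]
4. Box (p or q) and Dia Box q, u   [neg-implies-rule on 3]
5. not Dia ((p or q) and Box q), u   [neg-implies-rule on 3]
6. Box (p or q), u   [and-rule on 4]
7. Dia Box q, u   [and-rule on 4]
8. not (not q implies not p), u   [implies-rule on 2 (branches; this branch)]
9. not q, u   [neg-implies-rule on 8]
10. p, u   [neg-implies-rule on 8]
11. Box q, v   [Dia-rule on 7: fresh world v, uRv]
12. not ((p or q) and Box q), v   [neg-Dia-rule on 5 via uRv]
13. p or q, v   [Box-rule on 6 via uRv]
14. not Box q, v   [neg-and-rule on 12 (branches; this branch)]
15. q, v   [or-rule on 13 (branches; this branch)]
16. not q, w   [neg-Box-rule on 14: fresh world w, vRw]
17. q, w   [Box-rule on 11 via vRw]
Accessibility: uRv, vRw
Branch closes: q and not q both at w.
(One branch shown.) All branches close.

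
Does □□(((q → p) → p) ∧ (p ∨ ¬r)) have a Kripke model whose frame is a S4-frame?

Satisfiable

1. □□(((q → p) → p) ∧ (p ∨ ¬r)), w0
2. □(((q → p) → p) ∧ (p ∨ ¬r)), w0
3. ((q → p) → p) ∧ (p ∨ ¬r), w0
4. (q → p) → p, w0
5. p ∨ ¬r, w0
6. p, w0
7. ¬r, w0
Accessibility: w0Rw0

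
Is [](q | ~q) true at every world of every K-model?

Tableau for the negation ~[](q | ~q):
1. ~[](q | ~q), u
2. ~(q | ~q), v
3. ~q, v
4. q, v
Accessibility: uRv
Branch closes: q and ~q both at v.
Every branch of the negation's tableau closes; the branch above is one of them.

Valid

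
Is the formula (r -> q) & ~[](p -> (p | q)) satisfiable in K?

1. (r -> q) & ~[](p -> (p | q)), w0
2. r -> q, w0
3. ~[](p -> (p | q)), w0
4. q, w0
5. ~(p -> (p | q)), w1
6. p, w1
7. ~(p | q), w1
8. ~p, w1
9. ~q, w1
Accessibility: w0Rw1
Branch closes: p and ~p both at w1.
(One branch shown.) All branches close.

Unsatisfiable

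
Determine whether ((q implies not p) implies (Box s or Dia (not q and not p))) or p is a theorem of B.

Tableau for the negation not (((q implies not p) implies (Box s or Dia (not q and not p))) or p):
1. not (((q implies not p) implies (Box s or Dia (not q and not p))) or p), w0
2. not ((q implies not p) implies (Box s or Dia (not q and not p))), w0
3. not p, w0
4. q implies not p, w0
5. not (Box s or Dia (not q and not p)), w0
6. not Box s, w0
7. not Dia (not q and not p), w0
8. not (not q and not p), w0
9. q, w0
10. not s, w1
11. not (not q and not p), w1
12. p, w1
Accessibility: w0Rw0, w0Rw1, w1Rw0, w1Rw1
The negation has an open branch (countermodel exists).

Not valid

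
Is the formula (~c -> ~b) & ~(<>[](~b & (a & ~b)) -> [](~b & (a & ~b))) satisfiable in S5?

1. (~c -> ~b) & ~(<>[](~b & (a & ~b)) -> [](~b & (a & ~b))), w0
2. ~c -> ~b, w0
3. ~(<>[](~b & (a & ~b)) -> [](~b & (a & ~b))), w0
4. <>[](~b & (a & ~b)), w0
5. ~[](~b & (a & ~b)), w0
6. ~b, w0
7. [](~b & (a & ~b)), w1
8. ~b & (a & ~b), w0
9. a & ~b, w0
10. a, w0
11. ~b & (a & ~b), w1
12. ~b, w1
13. a & ~b, w1
14. a, w1
15. ~(~b & (a & ~b)), w2
16. ~b & (a & ~b), w2
17. ~b, w2
18. a & ~b, w2
19. a, w2
20. ~(a & ~b), w2
21. b, w2
Accessibility: w0Rw0, w0Rw1, w0Rw2, w1Rw0, w1Rw1, w1Rw2, w2Rw0, w2Rw1, w2Rw2
Branch closes: b and ~b both at w2.
All branches of the tableau close; one closing branch shown above.

Unsatisfiable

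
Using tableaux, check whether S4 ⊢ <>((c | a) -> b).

No, not valid

Tableau for the negation ~<>((c | a) -> b):
1. ~<>((c | a) -> b), 0
2. ~((c | a) -> b), 0
3. c | a, 0
4. ~b, 0
5. a, 0
Accessibility: 0R0
The negation has an open branch (countermodel exists).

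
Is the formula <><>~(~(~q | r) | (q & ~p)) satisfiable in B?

1. <><>~(~(~q | r) | (q & ~p)), w0
2. <>~(~(~q | r) | (q & ~p)), w1
3. ~(~(~q | r) | (q & ~p)), w2
4. ~q | r, w2
5. ~(q & ~p), w2
6. r, w2
7. p, w2
Accessibility: w0Rw0, w0Rw1, w1Rw0, w1Rw1, w1Rw2, w2Rw1, w2Rw2

Satisfiable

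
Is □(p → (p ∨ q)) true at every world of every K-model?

Tableau for the negation ¬□(p → (p ∨ q)):
1. ¬□(p → (p ∨ q)), w0
2. ¬(p → (p ∨ q)), w1
3. p, w1
4. ¬(p ∨ q), w1
5. ¬p, w1
6. ¬q, w1
Accessibility: w0Rw1
Branch closes: p and ¬p both at w1.
Every branch of the negation's tableau closes; the branch above is one of them.

Yes, valid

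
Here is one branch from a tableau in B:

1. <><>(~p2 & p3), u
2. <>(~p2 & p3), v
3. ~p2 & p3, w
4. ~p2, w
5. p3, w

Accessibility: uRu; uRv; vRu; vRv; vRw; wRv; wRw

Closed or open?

No world carries both an atom and its negation.

No, open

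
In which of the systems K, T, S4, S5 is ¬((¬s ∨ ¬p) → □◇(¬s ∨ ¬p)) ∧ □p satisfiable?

K, T, S4

S5-tableau for the formula:
1. ¬((¬s ∨ ¬p) → □◇(¬s ∨ ¬p)) ∧ □p, u
2. ¬((¬s ∨ ¬p) → □◇(¬s ∨ ¬p)), u   [∧-rule on 1]
3. □p, u   [∧-rule on 1]
4. ¬s ∨ ¬p, u   [¬→-rule on 2]
5. ¬□◇(¬s ∨ ¬p), u   [¬→-rule on 2]
6. p, u   [□-rule on 3 via uRu]
7. ¬s, u   [∨-rule on 4 (branches; this branch)]
8. ¬◇(¬s ∨ ¬p), v   [¬□-rule on 5: fresh world v, uRv]
9. p, v   [□-rule on 3 via uRv]
10. ¬(¬s ∨ ¬p), u   [¬◇-rule on 8 via vRu]
11. s, u   [¬∨-rule on 10]
Accessibility: uRu, uRv, vRu, vRv
Branch closes: s and ¬s both at u.
Every branch closes (one shown): unsatisfiable in S5.
S4-tableau for the formula:
1. ¬((¬s ∨ ¬p) → □◇(¬s ∨ ¬p)) ∧ □p, u
2. ¬((¬s ∨ ¬p) → □◇(¬s ∨ ¬p)), u   [∧-rule on 1]
3. □p, u   [∧-rule on 1]
4. ¬s ∨ ¬p, u   [¬→-rule on 2]
5. ¬□◇(¬s ∨ ¬p), u   [¬→-rule on 2]
6. p, u   [□-rule on 3 via uRu]
7. ¬s, u   [∨-rule on 4 (branches; this branch)]
8. ¬◇(¬s ∨ ¬p), v   [¬□-rule on 5: fresh world v, uRv]
9. p, v   [□-rule on 3 via uRv]
10. ¬(¬s ∨ ¬p), v   [¬◇-rule on 8 via vRv]
11. s, v   [¬∨-rule on 10]
Accessibility: uRu, uRv, vRv
Complete open branch: satisfiable in S4, hence also in K, T (this S4-model is also a K-model and a T-model).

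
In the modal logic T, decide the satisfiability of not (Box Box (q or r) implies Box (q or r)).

1. not (Box Box (q or r) implies Box (q or r)), w0
2. Box Box (q or r), w0
3. not Box (q or r), w0
4. Box (q or r), w0
5. q or r, w0
6. r, w0
7. not (q or r), w1
8. not q, w1
9. not r, w1
10. Box (q or r), w1
11. q or r, w1
12. r, w1
Accessibility: w0Rw0, w0Rw1, w1Rw1
Branch closes: r and not r both at w1.
Every branch closes; the branch above is one of them.

Unsatisfiable (every branch closes)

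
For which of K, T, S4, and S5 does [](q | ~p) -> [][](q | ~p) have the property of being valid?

S4, S5

T-tableau for the negation ~([](q | ~p) -> [][](q | ~p)):
1. ~([](q | ~p) -> [][](q | ~p)), 0
2. [](q | ~p), 0
3. ~[][](q | ~p), 0
4. q | ~p, 0
5. ~p, 0
6. ~[](q | ~p), 1
7. q | ~p, 1
8. ~p, 1
9. ~(q | ~p), 2
10. ~q, 2
11. p, 2
Accessibility: 0R0, 0R1, 1R1, 1R2, 2R2
Complete open branch: countermodel on a T-frame, so not valid in T, nor in K (the same frame is also a K-frame).
S4-tableau for the negation ~([](q | ~p) -> [][](q | ~p)):
1. ~([](q | ~p) -> [][](q | ~p)), 0
2. [](q | ~p), 0
3. ~[][](q | ~p), 0
4. q | ~p, 0
5. ~p, 0
6. ~[](q | ~p), 1
7. q | ~p, 1
8. ~p, 1
9. ~(q | ~p), 2
10. ~q, 2
11. p, 2
12. q | ~p, 2
13. ~p, 2
Accessibility: 0R0, 0R1, 0R2, 1R1, 1R2, 2R2
Branch closes: p and ~p both at 2.
Every branch closes (one shown): valid in S4, hence also in S5 (every theorem of S4 is a theorem of S5).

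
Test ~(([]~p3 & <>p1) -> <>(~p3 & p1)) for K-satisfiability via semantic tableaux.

1. ~(([]~p3 & <>p1) -> <>(~p3 & p1)), 0
2. []~p3 & <>p1, 0
3. ~<>(~p3 & p1), 0
4. []~p3, 0
5. <>p1, 0
6. p1, 1
7. ~(~p3 & p1), 1
8. ~p3, 1
9. ~p1, 1
Accessibility: 0R1
Branch closes: p1 and ~p1 both at 1.
All branches of the tableau close; one closing branch shown above.

Unsatisfiable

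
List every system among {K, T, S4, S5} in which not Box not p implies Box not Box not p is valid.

S4-tableau for the negation not (not Box not p implies Box not Box not p):
1. not (not Box not p implies Box not Box not p), u
2. not Box not p, u
3. not Box not Box not p, u
4. p, v
5. Box not p, w
6. not p, w
Accessibility: uRu, uRv, uRw, vRv, wRw
Complete open branch: countermodel on an S4-frame, so not valid in S4, nor in K, T (the same frame is also a K-frame and a T-frame).
S5-tableau for the negation not (not Box not p implies Box not Box not p):
1. not (not Box not p implies Box not Box not p), u
2. not Box not p, u
3. not Box not Box not p, u
4. p, v
5. Box not p, w
6. not p, u
7. not p, v
Accessibility: uRu, uRv, uRw, vRu, vRv, vRw, wRu, wRv, wRw
Branch closes: p and not p both at v.
Every branch closes (one shown): valid in S5.

S5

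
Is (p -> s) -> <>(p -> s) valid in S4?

Tableau for the negation ~((p -> s) -> <>(p -> s)):
1. ~((p -> s) -> <>(p -> s)), u
2. p -> s, u
3. ~<>(p -> s), u
4. ~(p -> s), u
5. p, u
6. ~s, u
7. s, u
Accessibility: uRu
Branch closes: s and ~s both at u.
Every branch of the negation's tableau closes; the branch above is one of them.

Valid in S4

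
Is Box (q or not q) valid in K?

Yes, valid

Tableau for the negation not Box (q or not q):
1. not Box (q or not q), w0
2. not (q or not q), w1
3. not q, w1
4. q, w1
Accessibility: w0Rw1
Branch closes: q and not q both at w1.
All branches of the negation close; one closing branch shown above.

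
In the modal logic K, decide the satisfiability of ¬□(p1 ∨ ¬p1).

1. ¬□(p1 ∨ ¬p1), w0
2. ¬(p1 ∨ ¬p1), w1   [¬□-rule on 1: fresh world w1, w0Rw1]
3. ¬p1, w1   [¬∨-rule on 2]
4. p1, w1   [¬∨-rule on 2]
Accessibility: w0Rw1
Branch closes: p1 and ¬p1 both at w1.
All branches of the tableau close; one closing branch shown above.

Unsatisfiable (every branch closes)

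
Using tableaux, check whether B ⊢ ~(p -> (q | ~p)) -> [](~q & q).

Invalid (countermodel exists)

Tableau for the negation ~(~(p -> (q | ~p)) -> [](~q & q)):
1. ~(~(p -> (q | ~p)) -> [](~q & q)), w0
2. ~(p -> (q | ~p)), w0
3. ~[](~q & q), w0
4. p, w0
5. ~(q | ~p), w0
6. ~q, w0
7. ~(~q & q), w1
8. ~q, w1
Accessibility: w0Rw0, w0Rw1, w1Rw0, w1Rw1
The negation has an open branch (countermodel exists).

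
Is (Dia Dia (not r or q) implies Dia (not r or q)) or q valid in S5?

Valid in S5

Tableau for the negation not ((Dia Dia (not r or q) implies Dia (not r or q)) or q):
1. not ((Dia Dia (not r or q) implies Dia (not r or q)) or q), 0
2. not (Dia Dia (not r or q) implies Dia (not r or q)), 0
3. not q, 0
4. Dia Dia (not r or q), 0
5. not Dia (not r or q), 0
6. not (not r or q), 0
7. r, 0
8. Dia (not r or q), 1
9. not (not r or q), 1
10. r, 1
11. not q, 1
12. not r or q, 2
13. not (not r or q), 2
14. r, 2
15. not q, 2
16. q, 2
Accessibility: 0R0, 0R1, 0R2, 1R0, 1R1, 1R2, 2R0, 2R1, 2R2
Branch closes: q and not q both at 2.
All branches of the negation close; one closing branch shown above.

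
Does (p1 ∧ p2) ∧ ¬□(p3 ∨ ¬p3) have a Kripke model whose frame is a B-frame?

1. (p1 ∧ p2) ∧ ¬□(p3 ∨ ¬p3), 0
2. p1 ∧ p2, 0
3. ¬□(p3 ∨ ¬p3), 0
4. p1, 0
5. p2, 0
6. ¬(p3 ∨ ¬p3), 1
7. ¬p3, 1
8. p3, 1
Accessibility: 0R0, 0R1, 1R0, 1R1
Branch closes: p3 and ¬p3 both at 1.
All branches of the tableau close; one closing branch shown above.

Unsatisfiable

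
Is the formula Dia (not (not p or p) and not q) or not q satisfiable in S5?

1. Dia (not (not p or p) and not q) or not q, w0
2. not q, w0
Accessibility: w0Rw0

Satisfiable (open branch found)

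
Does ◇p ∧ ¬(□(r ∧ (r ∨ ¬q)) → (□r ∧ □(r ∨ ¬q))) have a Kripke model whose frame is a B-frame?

Unsatisfiable

1. ◇p ∧ ¬(□(r ∧ (r ∨ ¬q)) → (□r ∧ □(r ∨ ¬q))), 0
2. ◇p, 0   [∧-rule on 1]
3. ¬(□(r ∧ (r ∨ ¬q)) → (□r ∧ □(r ∨ ¬q))), 0   [∧-rule on 1]
4. □(r ∧ (r ∨ ¬q)), 0   [¬→-rule on 3]
5. ¬(□r ∧ □(r ∨ ¬q)), 0   [¬→-rule on 3]
6. r ∧ (r ∨ ¬q), 0   [□-rule on 4 via 0R0]
7. r, 0   [∧-rule on 6]
8. r ∨ ¬q, 0   [∧-rule on 6]
9. ¬□(r ∨ ¬q), 0   [¬∧-rule on 5 (branches; this branch)]
10. ¬q, 0   [∨-rule on 8 (branches; this branch)]
11. p, 1   [◇-rule on 2: fresh world 1, 0R1]
12. r ∧ (r ∨ ¬q), 1   [□-rule on 4 via 0R1]
13. r, 1   [∧-rule on 12]
14. r ∨ ¬q, 1   [∧-rule on 12]
15. ¬q, 1   [∨-rule on 14 (branches; this branch)]
16. ¬(r ∨ ¬q), 2   [¬□-rule on 9: fresh world 2, 0R2]
17. ¬r, 2   [¬∨-rule on 16]
18. q, 2   [¬∨-rule on 16]
19. r ∧ (r ∨ ¬q), 2   [□-rule on 4 via 0R2]
20. r, 2   [∧-rule on 19]
21. r ∨ ¬q, 2   [∧-rule on 19]
Accessibility: 0R0, 0R1, 0R2, 1R0, 1R1, 2R0, 2R2
Branch closes: r and ¬r both at 2.
Every branch closes; the branch above is one of them.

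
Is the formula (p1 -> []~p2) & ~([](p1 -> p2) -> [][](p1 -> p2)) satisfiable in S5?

1. (p1 -> []~p2) & ~([](p1 -> p2) -> [][](p1 -> p2)), w0
2. p1 -> []~p2, w0   [&-rule on 1]
3. ~([](p1 -> p2) -> [][](p1 -> p2)), w0   [&-rule on 1]
4. [](p1 -> p2), w0   [~->-rule on 3]
5. ~[][](p1 -> p2), w0   [~->-rule on 3]
6. p1 -> p2, w0   [[]-rule on 4 via w0Rw0]
7. []~p2, w0   [->-rule on 2 (branches; this branch)]
8. ~p2, w0   [[]-rule on 7 via w0Rw0]
9. ~p1, w0   [->-rule on 6 (branches; this branch)]
10. ~[](p1 -> p2), w1   [~[]-rule on 5: fresh world w1, w0Rw1]
11. p1 -> p2, w1   [[]-rule on 4 via w0Rw1]
12. ~p2, w1   [[]-rule on 7 via w0Rw1]
13. ~p1, w1   [->-rule on 11 (branches; this branch)]
14. ~(p1 -> p2), w2   [~[]-rule on 10: fresh world w2, w1Rw2]
15. p1, w2   [~->-rule on 14]
16. ~p2, w2   [~->-rule on 14]
17. p1 -> p2, w2   [[]-rule on 4 via w0Rw2]
18. p2, w2   [->-rule on 17 (branches; this branch)]
Accessibility: w0Rw0, w0Rw1, w0Rw2, w1Rw0, w1Rw1, w1Rw2, w2Rw0, w2Rw1, w2Rw2
Branch closes: p2 and ~p2 both at w2.
All branches of the tableau close; one closing branch shown above.

Unsatisfiable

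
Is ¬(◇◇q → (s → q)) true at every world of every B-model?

Tableau for the negation ◇◇q → (s → q):
1. ◇◇q → (s → q), w0
2. s → q, w0
3. q, w0
Accessibility: w0Rw0
The negation has an open branch (countermodel exists).

No, not valid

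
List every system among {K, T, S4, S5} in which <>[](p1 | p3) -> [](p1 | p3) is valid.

S5

S5-tableau for the negation ~(<>[](p1 | p3) -> [](p1 | p3)):
1. ~(<>[](p1 | p3) -> [](p1 | p3)), 0
2. <>[](p1 | p3), 0
3. ~[](p1 | p3), 0
4. [](p1 | p3), 1
5. p1 | p3, 0
6. p1 | p3, 1
7. p3, 0
8. p3, 1
9. ~(p1 | p3), 2
10. ~p1, 2
11. ~p3, 2
12. p1 | p3, 2
13. p3, 2
Accessibility: 0R0, 0R1, 0R2, 1R0, 1R1, 1R2, 2R0, 2R1, 2R2
Branch closes: p3 and ~p3 both at 2.
Every branch closes (one shown): valid in S5.
S4-tableau for the negation ~(<>[](p1 | p3) -> [](p1 | p3)):
1. ~(<>[](p1 | p3) -> [](p1 | p3)), 0
2. <>[](p1 | p3), 0
3. ~[](p1 | p3), 0
4. [](p1 | p3), 1
5. p1 | p3, 1
6. p3, 1
7. ~(p1 | p3), 2
8. ~p1, 2
9. ~p3, 2
Accessibility: 0R0, 0R1, 0R2, 1R1, 2R2
Complete open branch: countermodel on an S4-frame, so not valid in S4, nor in K, T (the same frame is also a K-frame and a T-frame).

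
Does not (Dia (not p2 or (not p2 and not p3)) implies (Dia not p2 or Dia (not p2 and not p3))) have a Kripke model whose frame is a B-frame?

1. not (Dia (not p2 or (not p2 and not p3)) implies (Dia not p2 or Dia (not p2 and not p3))), u
2. Dia (not p2 or (not p2 and not p3)), u   [neg-implies-rule on 1]
3. not (Dia not p2 or Dia (not p2 and not p3)), u   [neg-implies-rule on 1]
4. not Dia not p2, u   [neg-or-rule on 3]
5. not Dia (not p2 and not p3), u   [neg-or-rule on 3]
6. p2, u   [neg-Dia-rule on 4 via uRu]
7. not (not p2 and not p3), u   [neg-Dia-rule on 5 via uRu]
8. p3, u   [neg-and-rule on 7 (branches; this branch)]
9. not p2 or (not p2 and not p3), v   [Dia-rule on 2: fresh world v, uRv]
10. p2, v   [neg-Dia-rule on 4 via uRv]
11. not (not p2 and not p3), v   [neg-Dia-rule on 5 via uRv]
12. not p2 and not p3, v   [or-rule on 9 (branches; this branch)]
13. not p2, v   [and-rule on 12]
14. not p3, v   [and-rule on 12]
Accessibility: uRu, uRv, vRu, vRv
Branch closes: p2 and not p2 both at v.
Every branch closes; the branch above is one of them.

Unsatisfiable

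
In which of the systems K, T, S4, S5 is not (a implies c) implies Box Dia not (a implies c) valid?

S5

S5-tableau for the negation not (not (a implies c) implies Box Dia not (a implies c)):
1. not (not (a implies c) implies Box Dia not (a implies c)), u
2. not (a implies c), u   [neg-implies-rule on 1]
3. not Box Dia not (a implies c), u   [neg-implies-rule on 1]
4. a, u   [neg-implies-rule on 2]
5. not c, u   [neg-implies-rule on 2]
6. not Dia not (a implies c), v   [neg-Box-rule on 3: fresh world v, uRv]
7. a implies c, u   [neg-Dia-rule on 6 via vRu]
8. a implies c, v   [neg-Dia-rule on 6 via vRv]
9. c, u   [implies-rule on 7 (branches; this branch)]
Accessibility: uRu, uRv, vRu, vRv
Branch closes: c and not c both at u.
Every branch closes (one shown): valid in S5.
S4-tableau for the negation not (not (a implies c) implies Box Dia not (a implies c)):
1. not (not (a implies c) implies Box Dia not (a implies c)), u
2. not (a implies c), u   [neg-implies-rule on 1]
3. not Box Dia not (a implies c), u   [neg-implies-rule on 1]
4. a, u   [neg-implies-rule on 2]
5. not c, u   [neg-implies-rule on 2]
6. not Dia not (a implies c), v   [neg-Box-rule on 3: fresh world v, uRv]
7. a implies c, v   [neg-Dia-rule on 6 via vRv]
8. c, v   [implies-rule on 7 (branches; this branch)]
Accessibility: uRu, uRv, vRv
Complete open branch: countermodel on an S4-frame, so not valid in S4, nor in K, T (the same frame is also a K-frame and a T-frame).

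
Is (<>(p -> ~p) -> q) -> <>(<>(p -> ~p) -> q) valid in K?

Not valid

Tableau for the negation ~((<>(p -> ~p) -> q) -> <>(<>(p -> ~p) -> q)):
1. ~((<>(p -> ~p) -> q) -> <>(<>(p -> ~p) -> q)), 0
2. <>(p -> ~p) -> q, 0
3. ~<>(<>(p -> ~p) -> q), 0
4. q, 0
The negation has an open branch (countermodel exists).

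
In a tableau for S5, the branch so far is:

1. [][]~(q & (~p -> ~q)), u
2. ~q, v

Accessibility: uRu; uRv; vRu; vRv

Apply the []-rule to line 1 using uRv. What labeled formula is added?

[]~(q & (~p -> ~q)), v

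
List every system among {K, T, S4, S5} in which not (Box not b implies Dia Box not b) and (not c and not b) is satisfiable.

K

K-tableau for the formula:
1. not (Box not b implies Dia Box not b) and (not c and not b), 0
2. not (Box not b implies Dia Box not b), 0
3. not c and not b, 0
4. Box not b, 0
5. not Dia Box not b, 0
6. not c, 0
7. not b, 0
Complete open branch: satisfiable in K.
T-tableau for the formula:
1. not (Box not b implies Dia Box not b) and (not c and not b), 0
2. not (Box not b implies Dia Box not b), 0
3. not c and not b, 0
4. Box not b, 0
5. not Dia Box not b, 0
6. not c, 0
7. not b, 0
8. not Box not b, 0
9. b, 1
10. not b, 1
Accessibility: 0R0, 0R1, 1R1
Branch closes: b and not b both at 1.
Every branch closes (one shown): unsatisfiable in T, hence also in S4, S5 (every S4/S5-frame is a T-frame).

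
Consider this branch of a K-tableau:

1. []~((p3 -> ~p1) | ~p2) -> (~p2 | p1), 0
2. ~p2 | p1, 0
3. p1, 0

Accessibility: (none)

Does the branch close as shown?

No atom appears with both signs at the same world.

Not closed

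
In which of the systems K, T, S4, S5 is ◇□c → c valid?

S4-tableau for the negation ¬(◇□c → c):
1. ¬(◇□c → c), 0
2. ◇□c, 0
3. ¬c, 0
4. □c, 1
5. c, 1
Accessibility: 0R0, 0R1, 1R1
Complete open branch: countermodel on an S4-frame, so not valid in S4, nor in K, T (the same frame is also a K-frame and a T-frame).
S5-tableau for the negation ¬(◇□c → c):
1. ¬(◇□c → c), 0
2. ◇□c, 0
3. ¬c, 0
4. □c, 1
5. c, 0
Accessibility: 0R0, 0R1, 1R0, 1R1
Branch closes: c and ¬c both at 0.
Every branch closes (one shown): valid in S5.

S5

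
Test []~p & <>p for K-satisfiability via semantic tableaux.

1. []~p & <>p, 0
2. []~p, 0
3. <>p, 0
4. p, 1
5. ~p, 1
Accessibility: 0R1
Branch closes: p and ~p both at 1.
(One branch shown.) All branches close.

No, unsatisfiable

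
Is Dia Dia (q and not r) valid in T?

Invalid (countermodel exists)

Tableau for the negation not Dia Dia (q and not r):
1. not Dia Dia (q and not r), 0
2. not Dia (q and not r), 0
3. not (q and not r), 0
4. r, 0
Accessibility: 0R0
The negation has an open branch (countermodel exists).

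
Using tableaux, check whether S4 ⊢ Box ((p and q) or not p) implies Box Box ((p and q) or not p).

Valid

Tableau for the negation not (Box ((p and q) or not p) implies Box Box ((p and q) or not p)):
1. not (Box ((p and q) or not p) implies Box Box ((p and q) or not p)), u
2. Box ((p and q) or not p), u
3. not Box Box ((p and q) or not p), u
4. (p and q) or not p, u
5. p and q, u
6. p, u
7. q, u
8. not Box ((p and q) or not p), v
9. (p and q) or not p, v
10. p and q, v
11. p, v
12. q, v
13. not ((p and q) or not p), w
14. not (p and q), w
15. p, w
16. (p and q) or not p, w
17. not q, w
18. p and q, w
19. q, w
Accessibility: uRu, uRv, uRw, vRv, vRw, wRw
Branch closes: q and not q both at w.
Every branch of the negation's tableau closes; the branch above is one of them.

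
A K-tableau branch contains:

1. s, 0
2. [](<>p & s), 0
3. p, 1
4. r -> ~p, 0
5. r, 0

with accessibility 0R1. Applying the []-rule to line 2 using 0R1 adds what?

<>p & s, 1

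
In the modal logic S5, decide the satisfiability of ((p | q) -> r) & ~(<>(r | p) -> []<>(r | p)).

1. ((p | q) -> r) & ~(<>(r | p) -> []<>(r | p)), 0
2. (p | q) -> r, 0
3. ~(<>(r | p) -> []<>(r | p)), 0
4. <>(r | p), 0
5. ~[]<>(r | p), 0
6. ~(p | q), 0
7. ~p, 0
8. ~q, 0
9. r | p, 1
10. p, 1
11. ~<>(r | p), 2
12. ~(r | p), 0
13. ~r, 0
14. ~(r | p), 1
15. ~r, 1
16. ~p, 1
Accessibility: 0R0, 0R1, 0R2, 1R0, 1R1, 1R2, 2R0, 2R1, 2R2
Branch closes: p and ~p both at 1.
All branches of the tableau close; one closing branch shown above.

No, unsatisfiable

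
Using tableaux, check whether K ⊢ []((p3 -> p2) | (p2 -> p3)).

Valid in K

Tableau for the negation ~[]((p3 -> p2) | (p2 -> p3)):
1. ~[]((p3 -> p2) | (p2 -> p3)), u
2. ~((p3 -> p2) | (p2 -> p3)), v
3. ~(p3 -> p2), v
4. ~(p2 -> p3), v
5. p3, v
6. ~p2, v
7. p2, v
8. ~p3, v
Accessibility: uRv
Branch closes: p2 and ~p2 both at v.
Every branch of the negation's tableau closes; the branch above is one of them.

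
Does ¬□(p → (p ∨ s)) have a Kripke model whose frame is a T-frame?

Unsatisfiable

1. ¬□(p → (p ∨ s)), u
2. ¬(p → (p ∨ s)), v   [¬□-rule on 1: fresh world v, uRv]
3. p, v   [¬→-rule on 2]
4. ¬(p ∨ s), v   [¬→-rule on 2]
5. ¬p, v   [¬∨-rule on 4]
6. ¬s, v   [¬∨-rule on 4]
Accessibility: uRu, uRv, vRv
Branch closes: p and ¬p both at v.
All branches of the tableau close; one closing branch shown above.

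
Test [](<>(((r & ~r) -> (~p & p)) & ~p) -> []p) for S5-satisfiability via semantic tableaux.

1. [](<>(((r & ~r) -> (~p & p)) & ~p) -> []p), 0
2. <>(((r & ~r) -> (~p & p)) & ~p) -> []p, 0   [[]-rule on 1 via 0R0]
3. []p, 0   [->-rule on 2 (branches; this branch)]
4. p, 0   [[]-rule on 3 via 0R0]
Accessibility: 0R0

Satisfiable (open branch found)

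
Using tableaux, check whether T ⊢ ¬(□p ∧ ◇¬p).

Valid

Tableau for the negation □p ∧ ◇¬p:
1. □p ∧ ◇¬p, w0
2. □p, w0
3. ◇¬p, w0
4. p, w0
5. ¬p, w1
6. p, w1
Accessibility: w0Rw0, w0Rw1, w1Rw1
Branch closes: p and ¬p both at w1.
All branches of the negation close; one closing branch shown above.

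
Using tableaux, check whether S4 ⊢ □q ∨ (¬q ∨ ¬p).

Tableau for the negation ¬(□q ∨ (¬q ∨ ¬p)):
1. ¬(□q ∨ (¬q ∨ ¬p)), u
2. ¬□q, u
3. ¬(¬q ∨ ¬p), u
4. q, u
5. p, u
6. ¬q, v
Accessibility: uRu, uRv, vRv
The negation has an open branch (countermodel exists).

Not valid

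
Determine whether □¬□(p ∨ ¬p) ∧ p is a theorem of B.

Tableau for the negation ¬(□¬□(p ∨ ¬p) ∧ p):
1. ¬(□¬□(p ∨ ¬p) ∧ p), w0
2. ¬p, w0
Accessibility: w0Rw0
The negation has an open branch (countermodel exists).

No, not valid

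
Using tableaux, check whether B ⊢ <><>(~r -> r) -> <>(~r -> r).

Tableau for the negation ~(<><>(~r -> r) -> <>(~r -> r)):
1. ~(<><>(~r -> r) -> <>(~r -> r)), 0
2. <><>(~r -> r), 0   [~->-rule on 1]
3. ~<>(~r -> r), 0   [~->-rule on 1]
4. ~(~r -> r), 0   [~<>-rule on 3 via 0R0]
5. ~r, 0   [~->-rule on 4]
6. <>(~r -> r), 1   [<>-rule on 2: fresh world 1, 0R1]
7. ~(~r -> r), 1   [~<>-rule on 3 via 0R1]
8. ~r, 1   [~->-rule on 7]
9. ~r -> r, 2   [<>-rule on 6: fresh world 2, 1R2]
10. r, 2   [->-rule on 9 (branches; this branch)]
Accessibility: 0R0, 0R1, 1R0, 1R1, 1R2, 2R1, 2R2
The negation has an open branch (countermodel exists).

No, not valid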